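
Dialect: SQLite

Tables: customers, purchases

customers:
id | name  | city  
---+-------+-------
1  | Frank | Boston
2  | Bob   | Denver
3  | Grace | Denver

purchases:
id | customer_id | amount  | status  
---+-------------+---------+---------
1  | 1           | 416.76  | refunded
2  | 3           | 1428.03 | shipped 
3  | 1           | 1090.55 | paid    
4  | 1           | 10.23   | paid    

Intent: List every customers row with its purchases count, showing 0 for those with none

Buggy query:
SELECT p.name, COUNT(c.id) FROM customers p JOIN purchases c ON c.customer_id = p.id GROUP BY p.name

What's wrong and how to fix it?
Bug: An inner join excludes parents with zero children

Fix: Switch to LEFT JOIN to retain unmatched parent rows

Corrected query:
SELECT p.name, COUNT(c.id) FROM customers p LEFT JOIN purchases c ON c.customer_id = p.id GROUP BY p.name

Result:
name  | COUNT(c.id)
------+------------
Bob   | 0          
Frank | 3          
Grace | 1          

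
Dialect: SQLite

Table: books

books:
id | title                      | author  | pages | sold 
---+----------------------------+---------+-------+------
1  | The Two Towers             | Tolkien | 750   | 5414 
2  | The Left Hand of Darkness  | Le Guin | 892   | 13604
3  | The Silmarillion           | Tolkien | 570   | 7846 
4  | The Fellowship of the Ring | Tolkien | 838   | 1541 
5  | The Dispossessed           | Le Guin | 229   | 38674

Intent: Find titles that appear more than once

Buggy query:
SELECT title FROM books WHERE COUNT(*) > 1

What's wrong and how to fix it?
Bug: COUNT(*) is an aggregate and cannot be used in WHERE

Fix: Group first, then use HAVING for the count condition

Corrected query:
SELECT title FROM books GROUP BY title HAVING COUNT(*) > 1

Result:
(no rows)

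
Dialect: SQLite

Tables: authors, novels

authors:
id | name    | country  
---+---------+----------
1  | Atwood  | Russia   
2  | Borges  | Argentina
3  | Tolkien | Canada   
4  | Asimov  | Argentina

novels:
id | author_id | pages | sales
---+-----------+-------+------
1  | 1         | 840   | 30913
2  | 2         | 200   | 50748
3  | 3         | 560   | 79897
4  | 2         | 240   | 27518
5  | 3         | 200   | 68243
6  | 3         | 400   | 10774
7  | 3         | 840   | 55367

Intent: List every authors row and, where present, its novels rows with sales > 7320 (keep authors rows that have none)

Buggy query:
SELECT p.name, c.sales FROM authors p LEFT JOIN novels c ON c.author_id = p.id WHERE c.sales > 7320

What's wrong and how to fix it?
Bug: A WHERE condition on the right-hand table after LEFT JOIN drops unmatched parents

Fix: Put 'c.sales > 7320' in the JOIN's ON clause instead of WHERE

Corrected query:
SELECT p.name, c.sales FROM authors p LEFT JOIN novels c ON c.author_id = p.id AND c.sales > 7320

Result:
name    | sales
--------+------
Atwood  | 30913
Borges  | 27518
Borges  | 50748
Tolkien | 10774
Tolkien | 55367
Tolkien | 68243
Tolkien | 79897
Asimov  | NULL 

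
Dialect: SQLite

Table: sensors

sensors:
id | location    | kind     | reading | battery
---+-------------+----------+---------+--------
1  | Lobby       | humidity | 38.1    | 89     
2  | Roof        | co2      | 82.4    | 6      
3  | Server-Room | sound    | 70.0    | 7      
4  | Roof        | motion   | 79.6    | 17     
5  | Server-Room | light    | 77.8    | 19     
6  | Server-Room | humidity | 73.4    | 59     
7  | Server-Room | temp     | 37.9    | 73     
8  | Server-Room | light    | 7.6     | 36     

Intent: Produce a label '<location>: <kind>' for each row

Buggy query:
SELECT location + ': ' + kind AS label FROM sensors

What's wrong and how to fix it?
Bug: '+' is numeric addition; on text columns SQLite converts them to 0 instead of concatenating

Fix: Use the || operator for string concatenation

Corrected query:
SELECT location || ': ' || kind AS label FROM sensors

Result:
label                
---------------------
Lobby: humidity      
Roof: co2            
Server-Room: sound   
Roof: motion         
Server-Room: light   
Server-Room: humidity
Server-Room: temp    
Server-Room: light   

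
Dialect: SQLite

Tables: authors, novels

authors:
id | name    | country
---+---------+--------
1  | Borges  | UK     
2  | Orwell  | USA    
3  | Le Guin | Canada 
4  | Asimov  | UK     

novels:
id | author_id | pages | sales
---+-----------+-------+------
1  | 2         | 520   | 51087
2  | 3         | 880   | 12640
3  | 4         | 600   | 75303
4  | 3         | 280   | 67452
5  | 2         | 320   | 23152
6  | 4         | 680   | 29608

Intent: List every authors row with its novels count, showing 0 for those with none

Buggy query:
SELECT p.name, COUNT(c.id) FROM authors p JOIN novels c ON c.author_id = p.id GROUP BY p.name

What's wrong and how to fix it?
Bug: INNER JOIN drops authors rows that have no matching novels rows

Fix: Use LEFT JOIN so parents without children still appear (COUNT(c.id) gives 0)

Corrected query:
SELECT p.name, COUNT(c.id) FROM authors p LEFT JOIN novels c ON c.author_id = p.id GROUP BY p.name

Result:
name    | COUNT(c.id)
--------+------------
Asimov  | 2          
Borges  | 0          
Le Guin | 2          
Orwell  | 2          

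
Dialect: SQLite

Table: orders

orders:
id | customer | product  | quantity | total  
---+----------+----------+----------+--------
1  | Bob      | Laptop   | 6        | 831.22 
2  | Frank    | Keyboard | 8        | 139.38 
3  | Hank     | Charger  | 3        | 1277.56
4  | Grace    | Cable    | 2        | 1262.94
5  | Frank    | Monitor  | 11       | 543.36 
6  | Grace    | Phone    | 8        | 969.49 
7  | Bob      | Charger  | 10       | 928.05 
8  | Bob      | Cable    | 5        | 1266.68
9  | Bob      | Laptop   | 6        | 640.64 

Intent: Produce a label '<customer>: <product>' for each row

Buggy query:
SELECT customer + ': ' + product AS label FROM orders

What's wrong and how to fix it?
Bug: SQLite uses || for string concatenation; + coerces text to numbers (yielding 0)

Fix: Replace + with || to concatenate text

Corrected query:
SELECT customer || ': ' || product AS label FROM orders

Result:
label          
---------------
Bob: Laptop    
Frank: Keyboard
Hank: Charger  
Grace: Cable   
Frank: Monitor 
Grace: Phone   
Bob: Charger   
Bob: Cable     
Bob: Laptop    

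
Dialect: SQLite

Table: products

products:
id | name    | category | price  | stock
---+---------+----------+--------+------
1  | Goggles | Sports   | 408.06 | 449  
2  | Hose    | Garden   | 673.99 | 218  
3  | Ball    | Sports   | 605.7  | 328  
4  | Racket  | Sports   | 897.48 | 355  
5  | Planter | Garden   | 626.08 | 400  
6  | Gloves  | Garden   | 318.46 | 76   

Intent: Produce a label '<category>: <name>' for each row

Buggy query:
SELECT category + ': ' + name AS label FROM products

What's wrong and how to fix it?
Bug: '+' is numeric addition; on text columns SQLite converts them to 0 instead of concatenating

Fix: Use the || operator for string concatenation

Corrected query:
SELECT category || ': ' || name AS label FROM products

Result:
label          
---------------
Sports: Goggles
Garden: Hose   
Sports: Ball   
Sports: Racket 
Garden: Planter
Garden: Gloves 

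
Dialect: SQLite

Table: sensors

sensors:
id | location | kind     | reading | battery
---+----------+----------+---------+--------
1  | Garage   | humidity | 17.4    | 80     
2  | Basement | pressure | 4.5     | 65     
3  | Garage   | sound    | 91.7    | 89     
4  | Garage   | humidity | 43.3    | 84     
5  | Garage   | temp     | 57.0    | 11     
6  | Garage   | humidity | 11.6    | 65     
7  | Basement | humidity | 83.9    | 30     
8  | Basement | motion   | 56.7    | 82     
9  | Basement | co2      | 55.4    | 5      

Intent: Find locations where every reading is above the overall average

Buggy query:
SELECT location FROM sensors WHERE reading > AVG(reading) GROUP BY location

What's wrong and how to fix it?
Bug: WHERE evaluates per row before aggregation, so AVG() is unavailable

Fix: Use a subquery for AVG and a HAVING MIN(...) filter so the condition holds for every row in the group

Corrected query:
SELECT location FROM sensors GROUP BY location HAVING MIN(reading) > (SELECT AVG(reading) FROM sensors)

Result:
(no rows)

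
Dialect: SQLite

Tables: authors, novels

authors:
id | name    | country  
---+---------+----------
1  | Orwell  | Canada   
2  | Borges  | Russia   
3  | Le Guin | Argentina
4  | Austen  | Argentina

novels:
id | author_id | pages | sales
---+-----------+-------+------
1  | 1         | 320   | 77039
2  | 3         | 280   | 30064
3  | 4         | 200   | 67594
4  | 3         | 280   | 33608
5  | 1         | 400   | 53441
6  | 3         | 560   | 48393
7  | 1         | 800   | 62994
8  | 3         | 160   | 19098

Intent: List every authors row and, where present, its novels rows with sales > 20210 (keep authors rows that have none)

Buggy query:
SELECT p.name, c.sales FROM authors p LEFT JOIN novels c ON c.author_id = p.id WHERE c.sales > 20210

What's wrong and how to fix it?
Bug: Filtering c.sales in WHERE discards the NULL rows produced by LEFT JOIN, turning it into an inner join

Fix: Put 'c.sales > 20210' in the JOIN's ON clause instead of WHERE

Corrected query:
SELECT p.name, c.sales FROM authors p LEFT JOIN novels c ON c.author_id = p.id AND c.sales > 20210

Result:
name    | sales
--------+------
Orwell  | 53441
Orwell  | 62994
Orwell  | 77039
Borges  | NULL 
Le Guin | 30064
Le Guin | 33608
Le Guin | 48393
Austen  | 67594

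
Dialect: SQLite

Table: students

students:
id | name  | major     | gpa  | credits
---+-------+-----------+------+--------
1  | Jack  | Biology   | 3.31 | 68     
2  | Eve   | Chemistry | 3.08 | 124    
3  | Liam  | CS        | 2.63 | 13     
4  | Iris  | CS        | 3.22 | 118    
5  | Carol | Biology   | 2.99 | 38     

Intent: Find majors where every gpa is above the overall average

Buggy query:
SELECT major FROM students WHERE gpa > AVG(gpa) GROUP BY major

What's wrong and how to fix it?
Bug: AVG() is an aggregate; it can't sit directly in WHERE

Fix: Use a subquery for AVG and a HAVING MIN(...) filter so the condition holds for every row in the group

Corrected query:
SELECT major FROM students GROUP BY major HAVING MIN(gpa) > (SELECT AVG(gpa) FROM students)

Result:
major    
---------
Chemistry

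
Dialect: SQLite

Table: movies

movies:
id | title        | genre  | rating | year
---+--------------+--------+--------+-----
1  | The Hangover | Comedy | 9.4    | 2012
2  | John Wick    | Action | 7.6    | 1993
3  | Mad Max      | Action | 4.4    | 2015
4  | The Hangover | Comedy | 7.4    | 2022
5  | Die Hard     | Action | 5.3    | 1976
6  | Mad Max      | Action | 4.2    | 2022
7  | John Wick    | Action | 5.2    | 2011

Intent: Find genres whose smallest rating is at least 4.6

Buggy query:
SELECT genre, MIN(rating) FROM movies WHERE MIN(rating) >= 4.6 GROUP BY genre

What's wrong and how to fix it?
Bug: Aggregates like MIN are computed per group after WHERE runs

Fix: Replace WHERE with HAVING after the GROUP BY

Corrected query:
SELECT genre, MIN(rating) FROM movies GROUP BY genre HAVING MIN(rating) >= 4.6

Result:
genre  | MIN(rating)
-------+------------
Comedy | 7.4        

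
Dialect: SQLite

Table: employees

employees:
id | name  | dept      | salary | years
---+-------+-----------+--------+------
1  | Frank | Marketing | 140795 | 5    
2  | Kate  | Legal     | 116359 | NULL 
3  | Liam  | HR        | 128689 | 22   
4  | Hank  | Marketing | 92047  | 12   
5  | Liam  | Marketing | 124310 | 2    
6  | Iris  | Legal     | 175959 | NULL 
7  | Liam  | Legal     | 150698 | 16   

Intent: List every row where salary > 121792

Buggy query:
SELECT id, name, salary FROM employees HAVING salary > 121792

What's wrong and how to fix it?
Bug: HAVING filters the output of aggregation, but this query has no GROUP BY and no aggregate functions, so SQLite rejects it (HAVING clause on a non-aggregate query); the condition here is per row

Fix: Use WHERE for row-level filtering

Corrected query:
SELECT id, name, salary FROM employees WHERE salary > 121792

Result:
id | name  | salary
---+-------+-------
1  | Frank | 140795
3  | Liam  | 128689
5  | Liam  | 124310
6  | Iris  | 175959
7  | Liam  | 150698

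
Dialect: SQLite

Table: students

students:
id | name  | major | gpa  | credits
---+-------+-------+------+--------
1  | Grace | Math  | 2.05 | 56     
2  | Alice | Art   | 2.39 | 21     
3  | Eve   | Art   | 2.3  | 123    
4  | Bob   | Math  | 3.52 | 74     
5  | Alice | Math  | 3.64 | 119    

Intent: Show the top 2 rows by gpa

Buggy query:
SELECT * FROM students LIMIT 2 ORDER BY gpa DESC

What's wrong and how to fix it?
Bug: LIMIT must come after ORDER BY

Fix: Swap the clauses: ORDER BY first, then LIMIT

Corrected query:
SELECT * FROM students ORDER BY gpa DESC LIMIT 2

Result:
id | name  | major | gpa  | credits
---+-------+-------+------+--------
5  | Alice | Math  | 3.64 | 119    
4  | Bob   | Math  | 3.52 | 74     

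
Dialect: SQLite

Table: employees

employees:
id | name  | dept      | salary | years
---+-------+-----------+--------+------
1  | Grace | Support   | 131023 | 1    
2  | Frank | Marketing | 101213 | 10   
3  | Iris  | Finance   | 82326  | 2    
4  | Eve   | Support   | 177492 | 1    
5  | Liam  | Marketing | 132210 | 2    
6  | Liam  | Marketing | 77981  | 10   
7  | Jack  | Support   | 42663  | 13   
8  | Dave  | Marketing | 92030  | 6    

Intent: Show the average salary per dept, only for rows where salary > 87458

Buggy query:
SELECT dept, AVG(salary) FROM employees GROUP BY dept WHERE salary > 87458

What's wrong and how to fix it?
Bug: Row-level WHERE must come before GROUP BY in the clause order

Fix: Move the WHERE clause before GROUP BY

Corrected query:
SELECT dept, AVG(salary) FROM employees WHERE salary > 87458 GROUP BY dept

Result:
dept      | AVG(salary)  
----------+--------------
Marketing | 108484.333333
Support   | 154257.5     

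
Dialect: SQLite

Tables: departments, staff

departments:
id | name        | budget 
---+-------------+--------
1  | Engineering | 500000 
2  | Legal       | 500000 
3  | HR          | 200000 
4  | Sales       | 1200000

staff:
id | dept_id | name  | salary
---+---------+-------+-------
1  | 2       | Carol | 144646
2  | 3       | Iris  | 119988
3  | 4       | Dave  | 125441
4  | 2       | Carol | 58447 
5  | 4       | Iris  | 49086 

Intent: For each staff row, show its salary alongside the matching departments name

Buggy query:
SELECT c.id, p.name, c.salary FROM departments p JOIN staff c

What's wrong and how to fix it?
Bug: Missing join condition: each staff row is matched to all departments rows instead of just its own

Fix: Specify the join condition linking the foreign key to the parent id

Corrected query:
SELECT c.id, p.name, c.salary FROM departments p JOIN staff c ON c.dept_id = p.id

Result:
id | name  | salary
---+-------+-------
1  | Legal | 144646
2  | HR    | 119988
3  | Sales | 125441
4  | Legal | 58447 
5  | Sales | 49086 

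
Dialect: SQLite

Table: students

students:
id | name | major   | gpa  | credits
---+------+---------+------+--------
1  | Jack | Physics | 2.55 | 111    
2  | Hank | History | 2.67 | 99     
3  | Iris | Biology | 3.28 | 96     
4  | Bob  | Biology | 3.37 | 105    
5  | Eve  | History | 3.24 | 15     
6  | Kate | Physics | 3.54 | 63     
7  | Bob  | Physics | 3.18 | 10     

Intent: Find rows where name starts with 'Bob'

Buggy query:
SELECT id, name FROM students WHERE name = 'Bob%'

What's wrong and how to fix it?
Bug: Wildcards only work with LIKE; '=' treats '%' as a literal character

Fix: Use LIKE for wildcard pattern matching

Corrected query:
SELECT id, name FROM students WHERE name LIKE 'Bob%'

Result:
id | name
---+-----
4  | Bob 
7  | Bob 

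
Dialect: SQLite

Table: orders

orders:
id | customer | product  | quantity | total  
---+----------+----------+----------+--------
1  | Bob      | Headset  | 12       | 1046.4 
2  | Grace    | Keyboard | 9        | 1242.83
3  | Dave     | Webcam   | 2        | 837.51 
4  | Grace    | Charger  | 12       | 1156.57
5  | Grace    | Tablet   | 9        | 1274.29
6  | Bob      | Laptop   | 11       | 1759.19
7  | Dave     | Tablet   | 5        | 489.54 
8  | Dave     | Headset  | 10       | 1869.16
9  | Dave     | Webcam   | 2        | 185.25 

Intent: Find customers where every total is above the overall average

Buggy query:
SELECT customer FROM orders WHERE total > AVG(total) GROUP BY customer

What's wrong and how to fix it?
Bug: AVG() is an aggregate; it can't sit directly in WHERE

Fix: Use a subquery for AVG and a HAVING MIN(...) filter so the condition holds for every row in the group

Corrected query:
SELECT customer FROM orders GROUP BY customer HAVING MIN(total) > (SELECT AVG(total) FROM orders)

Result:
customer
--------
Grace   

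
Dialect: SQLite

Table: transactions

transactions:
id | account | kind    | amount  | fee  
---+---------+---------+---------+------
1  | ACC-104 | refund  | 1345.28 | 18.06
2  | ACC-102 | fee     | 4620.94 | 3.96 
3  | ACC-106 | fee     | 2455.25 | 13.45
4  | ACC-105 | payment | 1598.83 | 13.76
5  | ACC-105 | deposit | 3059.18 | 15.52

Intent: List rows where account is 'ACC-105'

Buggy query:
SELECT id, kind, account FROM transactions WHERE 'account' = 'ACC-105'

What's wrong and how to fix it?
Bug: Single quotes denote string literals in SQL; the column name is being compared as a constant string

Fix: Reference the column as account without single quotes

Corrected query:
SELECT id, kind, account FROM transactions WHERE account = 'ACC-105'

Result:
id | kind    | account
---+---------+--------
4  | payment | ACC-105
5  | deposit | ACC-105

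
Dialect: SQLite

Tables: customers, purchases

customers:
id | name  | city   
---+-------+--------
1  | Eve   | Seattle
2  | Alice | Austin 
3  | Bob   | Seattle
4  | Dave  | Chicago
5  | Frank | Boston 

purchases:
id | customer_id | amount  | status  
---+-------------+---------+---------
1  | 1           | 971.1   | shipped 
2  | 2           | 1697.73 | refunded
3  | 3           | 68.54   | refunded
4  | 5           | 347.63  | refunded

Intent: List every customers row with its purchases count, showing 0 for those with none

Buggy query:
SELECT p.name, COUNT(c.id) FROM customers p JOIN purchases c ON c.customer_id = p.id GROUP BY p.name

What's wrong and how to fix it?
Bug: An inner join excludes parents with zero children

Fix: Use LEFT JOIN so parents without children still appear (COUNT(c.id) gives 0)

Corrected query:
SELECT p.name, COUNT(c.id) FROM customers p LEFT JOIN purchases c ON c.customer_id = p.id GROUP BY p.name

Result:
name  | COUNT(c.id)
------+------------
Alice | 1          
Bob   | 1          
Dave  | 0          
Eve   | 1          
Frank | 1          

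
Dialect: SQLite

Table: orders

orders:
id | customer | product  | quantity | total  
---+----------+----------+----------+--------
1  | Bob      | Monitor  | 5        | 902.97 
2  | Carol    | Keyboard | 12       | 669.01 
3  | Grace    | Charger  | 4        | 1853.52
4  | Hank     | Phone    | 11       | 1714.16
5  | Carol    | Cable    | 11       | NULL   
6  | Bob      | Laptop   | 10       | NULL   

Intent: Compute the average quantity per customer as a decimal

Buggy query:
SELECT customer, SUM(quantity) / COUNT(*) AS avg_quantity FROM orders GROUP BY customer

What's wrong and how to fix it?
Bug: Both operands are integers, so '/' performs integer division and truncates

Fix: Multiply by 1.0 (or CAST to REAL) to force floating-point division

Corrected query:
SELECT customer, SUM(quantity) * 1.0 / COUNT(*) AS avg_quantity FROM orders GROUP BY customer

Result:
customer | avg_quantity
---------+-------------
Bob      | 7.5         
Carol    | 11.5        
Grace    | 4           
Hank     | 11          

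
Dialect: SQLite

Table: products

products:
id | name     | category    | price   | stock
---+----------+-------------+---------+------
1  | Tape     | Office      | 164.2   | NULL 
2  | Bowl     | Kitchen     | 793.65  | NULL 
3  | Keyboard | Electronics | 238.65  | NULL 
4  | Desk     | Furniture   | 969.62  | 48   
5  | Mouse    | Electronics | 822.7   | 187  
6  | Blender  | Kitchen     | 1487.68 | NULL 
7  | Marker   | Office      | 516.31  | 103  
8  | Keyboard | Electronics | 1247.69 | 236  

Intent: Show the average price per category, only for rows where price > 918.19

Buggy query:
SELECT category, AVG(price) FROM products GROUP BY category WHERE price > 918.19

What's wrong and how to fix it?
Bug: Row-level WHERE must come before GROUP BY in the clause order

Fix: Place WHERE between FROM and GROUP BY

Corrected query:
SELECT category, AVG(price) FROM products WHERE price > 918.19 GROUP BY category

Result:
category    | AVG(price)
------------+-----------
Electronics | 1247.69   
Furniture   | 969.62    
Kitchen     | 1487.68   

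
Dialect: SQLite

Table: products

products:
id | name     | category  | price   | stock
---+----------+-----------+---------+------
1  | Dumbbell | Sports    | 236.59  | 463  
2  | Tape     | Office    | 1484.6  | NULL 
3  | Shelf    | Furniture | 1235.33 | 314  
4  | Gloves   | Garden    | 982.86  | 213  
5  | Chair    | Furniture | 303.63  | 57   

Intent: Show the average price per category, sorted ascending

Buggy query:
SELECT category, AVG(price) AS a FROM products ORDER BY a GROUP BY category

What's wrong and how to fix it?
Bug: GROUP BY must precede ORDER BY

Fix: Reorder: SELECT … FROM … GROUP BY … ORDER BY …

Corrected query:
SELECT category, AVG(price) AS a FROM products GROUP BY category ORDER BY a

Result:
category  | a     
----------+-------
Sports    | 236.59
Furniture | 769.48
Garden    | 982.86
Office    | 1484.6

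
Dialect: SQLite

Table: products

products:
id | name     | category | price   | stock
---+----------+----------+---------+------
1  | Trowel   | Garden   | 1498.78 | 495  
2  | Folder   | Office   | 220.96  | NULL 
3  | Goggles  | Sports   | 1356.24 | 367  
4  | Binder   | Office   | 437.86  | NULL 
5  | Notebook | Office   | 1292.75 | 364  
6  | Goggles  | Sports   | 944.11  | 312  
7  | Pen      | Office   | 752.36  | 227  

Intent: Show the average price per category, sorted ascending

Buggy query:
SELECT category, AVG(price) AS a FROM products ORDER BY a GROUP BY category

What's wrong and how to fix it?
Bug: GROUP BY must precede ORDER BY

Fix: Move ORDER BY to the end, after GROUP BY

Corrected query:
SELECT category, AVG(price) AS a FROM products GROUP BY category ORDER BY a

Result:
category | a       
---------+---------
Office   | 675.9825
Sports   | 1150.175
Garden   | 1498.78 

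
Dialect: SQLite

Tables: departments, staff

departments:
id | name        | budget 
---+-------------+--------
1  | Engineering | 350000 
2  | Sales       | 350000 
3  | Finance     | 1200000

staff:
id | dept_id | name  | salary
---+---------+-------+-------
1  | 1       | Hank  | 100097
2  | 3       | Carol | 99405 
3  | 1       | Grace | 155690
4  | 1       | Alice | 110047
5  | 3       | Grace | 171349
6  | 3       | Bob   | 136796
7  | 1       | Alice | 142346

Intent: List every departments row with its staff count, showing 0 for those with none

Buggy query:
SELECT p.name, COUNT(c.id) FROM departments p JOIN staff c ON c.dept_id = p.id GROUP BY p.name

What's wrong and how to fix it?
Bug: INNER JOIN drops departments rows that have no matching staff rows

Fix: Switch to LEFT JOIN to retain unmatched parent rows

Corrected query:
SELECT p.name, COUNT(c.id) FROM departments p LEFT JOIN staff c ON c.dept_id = p.id GROUP BY p.name

Result:
name        | COUNT(c.id)
------------+------------
Engineering | 4          
Finance     | 3          
Sales       | 0          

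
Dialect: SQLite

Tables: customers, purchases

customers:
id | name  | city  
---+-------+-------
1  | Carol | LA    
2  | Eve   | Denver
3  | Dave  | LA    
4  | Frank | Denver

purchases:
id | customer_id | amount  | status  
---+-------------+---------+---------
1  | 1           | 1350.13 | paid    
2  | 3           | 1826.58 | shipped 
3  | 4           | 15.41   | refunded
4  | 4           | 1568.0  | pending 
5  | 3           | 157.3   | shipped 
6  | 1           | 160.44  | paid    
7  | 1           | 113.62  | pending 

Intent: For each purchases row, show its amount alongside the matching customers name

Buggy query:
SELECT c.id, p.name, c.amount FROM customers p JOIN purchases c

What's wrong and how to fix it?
Bug: JOIN with no ON clause produces a cartesian product; every purchases row pairs with every customers row

Fix: Add ON c.customer_id = p.id to the JOIN

Corrected query:
SELECT c.id, p.name, c.amount FROM customers p JOIN purchases c ON c.customer_id = p.id

Result:
id | name  | amount 
---+-------+--------
1  | Carol | 1350.13
2  | Dave  | 1826.58
3  | Frank | 15.41  
4  | Frank | 1568   
5  | Dave  | 157.3  
6  | Carol | 160.44 
7  | Carol | 113.62 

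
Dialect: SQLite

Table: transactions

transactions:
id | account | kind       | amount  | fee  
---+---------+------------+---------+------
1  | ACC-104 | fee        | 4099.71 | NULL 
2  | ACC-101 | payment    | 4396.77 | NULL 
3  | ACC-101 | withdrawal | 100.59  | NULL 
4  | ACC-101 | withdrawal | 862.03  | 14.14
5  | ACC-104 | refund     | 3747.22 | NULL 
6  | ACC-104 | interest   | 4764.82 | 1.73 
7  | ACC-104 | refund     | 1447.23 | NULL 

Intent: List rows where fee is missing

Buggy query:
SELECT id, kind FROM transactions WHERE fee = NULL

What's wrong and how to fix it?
Bug: '= NULL' is always unknown in SQL three-valued logic, so no rows match

Fix: Use IS NULL to test for NULL

Corrected query:
SELECT id, kind FROM transactions WHERE fee IS NULL

Result:
id | kind      
---+-----------
1  | fee       
2  | payment   
3  | withdrawal
5  | refund    
7  | refund    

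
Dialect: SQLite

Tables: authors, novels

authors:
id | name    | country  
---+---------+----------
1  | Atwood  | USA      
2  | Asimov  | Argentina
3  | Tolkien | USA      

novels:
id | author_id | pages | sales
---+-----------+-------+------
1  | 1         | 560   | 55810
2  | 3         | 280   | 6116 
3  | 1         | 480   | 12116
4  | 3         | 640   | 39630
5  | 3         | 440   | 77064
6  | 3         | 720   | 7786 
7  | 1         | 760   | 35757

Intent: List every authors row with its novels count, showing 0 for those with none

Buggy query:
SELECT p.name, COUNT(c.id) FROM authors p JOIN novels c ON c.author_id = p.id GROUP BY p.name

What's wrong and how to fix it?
Bug: An inner join excludes parents with zero children

Fix: Switch to LEFT JOIN to retain unmatched parent rows

Corrected query:
SELECT p.name, COUNT(c.id) FROM authors p LEFT JOIN novels c ON c.author_id = p.id GROUP BY p.name

Result:
name    | COUNT(c.id)
--------+------------
Asimov  | 0          
Atwood  | 3          
Tolkien | 4          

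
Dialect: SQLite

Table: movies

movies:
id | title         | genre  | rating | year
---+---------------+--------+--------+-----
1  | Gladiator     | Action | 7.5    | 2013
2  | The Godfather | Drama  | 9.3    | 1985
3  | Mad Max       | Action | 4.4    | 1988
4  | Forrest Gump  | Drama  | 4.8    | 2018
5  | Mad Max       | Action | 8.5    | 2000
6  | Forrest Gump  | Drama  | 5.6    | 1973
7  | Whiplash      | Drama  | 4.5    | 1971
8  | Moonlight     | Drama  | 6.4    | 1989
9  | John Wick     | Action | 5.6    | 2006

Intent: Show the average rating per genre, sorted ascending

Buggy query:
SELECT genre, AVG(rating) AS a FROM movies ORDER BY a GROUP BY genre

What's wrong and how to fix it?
Bug: GROUP BY must precede ORDER BY

Fix: Move ORDER BY to the end, after GROUP BY

Corrected query:
SELECT genre, AVG(rating) AS a FROM movies GROUP BY genre ORDER BY a

Result:
genre  | a   
-------+-----
Drama  | 6.12
Action | 6.5 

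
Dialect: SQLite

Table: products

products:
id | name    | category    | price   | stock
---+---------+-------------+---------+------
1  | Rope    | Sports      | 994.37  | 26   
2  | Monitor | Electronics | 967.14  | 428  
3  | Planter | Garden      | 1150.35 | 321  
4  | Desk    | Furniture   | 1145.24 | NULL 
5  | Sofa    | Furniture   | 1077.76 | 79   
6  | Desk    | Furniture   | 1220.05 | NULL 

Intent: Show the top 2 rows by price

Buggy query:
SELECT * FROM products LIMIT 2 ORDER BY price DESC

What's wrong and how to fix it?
Bug: LIMIT must come after ORDER BY

Fix: Sort with ORDER BY, then apply LIMIT

Corrected query:
SELECT * FROM products ORDER BY price DESC LIMIT 2

Result:
id | name    | category  | price   | stock
---+---------+-----------+---------+------
6  | Desk    | Furniture | 1220.05 | NULL 
3  | Planter | Garden    | 1150.35 | 321  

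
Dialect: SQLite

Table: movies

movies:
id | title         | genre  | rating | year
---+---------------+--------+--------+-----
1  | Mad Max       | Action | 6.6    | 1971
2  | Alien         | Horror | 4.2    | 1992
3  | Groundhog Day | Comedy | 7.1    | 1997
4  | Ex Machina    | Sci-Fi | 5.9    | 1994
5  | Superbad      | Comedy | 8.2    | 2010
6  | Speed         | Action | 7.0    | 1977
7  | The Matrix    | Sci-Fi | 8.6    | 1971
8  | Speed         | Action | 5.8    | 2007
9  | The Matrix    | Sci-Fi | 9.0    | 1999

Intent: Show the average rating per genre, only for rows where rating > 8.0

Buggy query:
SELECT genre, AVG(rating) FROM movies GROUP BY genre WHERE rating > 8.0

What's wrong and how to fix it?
Bug: Row-level WHERE must come before GROUP BY in the clause order

Fix: Move the WHERE clause before GROUP BY

Corrected query:
SELECT genre, AVG(rating) FROM movies WHERE rating > 8.0 GROUP BY genre

Result:
genre  | AVG(rating)
-------+------------
Comedy | 8.2        
Sci-Fi | 8.8        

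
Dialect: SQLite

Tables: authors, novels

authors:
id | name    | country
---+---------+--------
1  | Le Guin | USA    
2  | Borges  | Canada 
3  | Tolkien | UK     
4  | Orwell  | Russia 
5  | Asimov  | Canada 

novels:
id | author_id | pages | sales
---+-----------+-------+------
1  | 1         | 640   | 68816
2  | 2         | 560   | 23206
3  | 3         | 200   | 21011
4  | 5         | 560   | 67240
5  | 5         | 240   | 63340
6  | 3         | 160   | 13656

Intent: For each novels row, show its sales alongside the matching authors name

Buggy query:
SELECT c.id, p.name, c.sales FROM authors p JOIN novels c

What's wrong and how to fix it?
Bug: JOIN with no ON clause produces a cartesian product; every novels row pairs with every authors row

Fix: Add ON c.author_id = p.id to the JOIN

Corrected query:
SELECT c.id, p.name, c.sales FROM authors p JOIN novels c ON c.author_id = p.id

Result:
id | name    | sales
---+---------+------
1  | Le Guin | 68816
2  | Borges  | 23206
3  | Tolkien | 21011
4  | Asimov  | 67240
5  | Asimov  | 63340
6  | Tolkien | 13656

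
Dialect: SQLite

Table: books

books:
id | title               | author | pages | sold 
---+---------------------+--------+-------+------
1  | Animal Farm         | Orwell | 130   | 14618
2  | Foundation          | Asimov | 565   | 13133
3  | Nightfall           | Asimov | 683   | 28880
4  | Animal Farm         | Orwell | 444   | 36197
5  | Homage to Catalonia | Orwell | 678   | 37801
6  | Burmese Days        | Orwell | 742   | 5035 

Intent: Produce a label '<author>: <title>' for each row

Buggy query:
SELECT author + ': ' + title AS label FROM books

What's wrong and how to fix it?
Bug: '+' is numeric addition; on text columns SQLite converts them to 0 instead of concatenating

Fix: Replace + with || to concatenate text

Corrected query:
SELECT author || ': ' || title AS label FROM books

Result:
label                      
---------------------------
Orwell: Animal Farm        
Asimov: Foundation         
Asimov: Nightfall          
Orwell: Animal Farm        
Orwell: Homage to Catalonia
Orwell: Burmese Days       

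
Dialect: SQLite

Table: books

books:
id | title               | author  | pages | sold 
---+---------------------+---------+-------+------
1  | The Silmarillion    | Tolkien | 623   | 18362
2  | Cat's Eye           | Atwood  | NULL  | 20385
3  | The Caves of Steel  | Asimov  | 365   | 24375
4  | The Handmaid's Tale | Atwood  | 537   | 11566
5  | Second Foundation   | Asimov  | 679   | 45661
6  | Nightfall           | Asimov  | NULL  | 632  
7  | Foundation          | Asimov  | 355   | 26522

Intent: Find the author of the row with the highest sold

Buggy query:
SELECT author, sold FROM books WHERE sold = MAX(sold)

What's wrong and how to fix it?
Bug: WHERE is evaluated per row; an aggregate over the whole table isn't defined there

Fix: Use a subquery: WHERE sold = (SELECT MAX(sold) FROM books)

Corrected query:
SELECT author, sold FROM books WHERE sold = (SELECT MAX(sold) FROM books)

Result:
author | sold 
-------+------
Asimov | 45661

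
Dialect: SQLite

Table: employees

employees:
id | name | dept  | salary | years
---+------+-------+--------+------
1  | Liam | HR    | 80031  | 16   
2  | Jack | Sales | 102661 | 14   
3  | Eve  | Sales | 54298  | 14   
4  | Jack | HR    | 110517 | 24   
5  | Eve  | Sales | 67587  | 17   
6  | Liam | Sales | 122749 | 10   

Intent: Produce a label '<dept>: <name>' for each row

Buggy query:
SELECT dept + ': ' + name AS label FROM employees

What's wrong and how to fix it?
Bug: '+' is numeric addition; on text columns SQLite converts them to 0 instead of concatenating

Fix: Use the || operator for string concatenation

Corrected query:
SELECT dept || ': ' || name AS label FROM employees

Result:
label      
-----------
HR: Liam   
Sales: Jack
Sales: Eve 
HR: Jack   
Sales: Eve 
Sales: Liam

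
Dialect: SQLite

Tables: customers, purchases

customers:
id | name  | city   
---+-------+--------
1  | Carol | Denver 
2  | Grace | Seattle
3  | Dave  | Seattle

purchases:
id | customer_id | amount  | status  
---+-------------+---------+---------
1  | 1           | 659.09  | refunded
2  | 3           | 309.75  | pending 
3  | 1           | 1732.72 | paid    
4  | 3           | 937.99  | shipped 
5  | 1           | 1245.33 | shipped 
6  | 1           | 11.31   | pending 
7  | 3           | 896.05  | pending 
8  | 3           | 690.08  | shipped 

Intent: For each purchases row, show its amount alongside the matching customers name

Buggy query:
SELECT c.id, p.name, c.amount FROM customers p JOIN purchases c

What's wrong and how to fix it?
Bug: JOIN with no ON clause produces a cartesian product; every purchases row pairs with every customers row

Fix: Specify the join condition linking the foreign key to the parent id

Corrected query:
SELECT c.id, p.name, c.amount FROM customers p JOIN purchases c ON c.customer_id = p.id

Result:
id | name  | amount 
---+-------+--------
1  | Carol | 659.09 
2  | Dave  | 309.75 
3  | Carol | 1732.72
4  | Dave  | 937.99 
5  | Carol | 1245.33
6  | Carol | 11.31  
7  | Dave  | 896.05 
8  | Dave  | 690.08 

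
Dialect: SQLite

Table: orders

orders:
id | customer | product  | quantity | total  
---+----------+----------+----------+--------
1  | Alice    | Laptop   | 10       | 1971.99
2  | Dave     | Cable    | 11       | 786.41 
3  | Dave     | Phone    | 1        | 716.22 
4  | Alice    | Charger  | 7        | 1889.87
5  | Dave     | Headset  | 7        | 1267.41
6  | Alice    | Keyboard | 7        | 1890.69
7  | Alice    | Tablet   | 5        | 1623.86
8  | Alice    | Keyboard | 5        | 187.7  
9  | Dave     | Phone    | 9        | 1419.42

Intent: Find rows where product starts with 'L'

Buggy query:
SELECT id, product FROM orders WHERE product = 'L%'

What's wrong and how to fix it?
Bug: '=' compares the literal string including the % character; pattern matching needs LIKE

Fix: Use LIKE for wildcard pattern matching

Corrected query:
SELECT id, product FROM orders WHERE product LIKE 'L%'

Result:
id | product
---+--------
1  | Laptop 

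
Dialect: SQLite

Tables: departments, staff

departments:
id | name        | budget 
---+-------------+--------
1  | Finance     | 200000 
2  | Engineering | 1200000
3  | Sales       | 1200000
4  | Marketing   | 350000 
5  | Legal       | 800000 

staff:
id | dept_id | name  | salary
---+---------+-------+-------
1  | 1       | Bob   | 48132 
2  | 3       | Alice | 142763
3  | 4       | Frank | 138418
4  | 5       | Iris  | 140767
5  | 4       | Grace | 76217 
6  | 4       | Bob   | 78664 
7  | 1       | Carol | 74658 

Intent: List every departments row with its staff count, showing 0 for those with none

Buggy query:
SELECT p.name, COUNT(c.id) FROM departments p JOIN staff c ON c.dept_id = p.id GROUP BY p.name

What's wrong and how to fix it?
Bug: INNER JOIN drops departments rows that have no matching staff rows

Fix: Use LEFT JOIN so parents without children still appear (COUNT(c.id) gives 0)

Corrected query:
SELECT p.name, COUNT(c.id) FROM departments p LEFT JOIN staff c ON c.dept_id = p.id GROUP BY p.name

Result:
name        | COUNT(c.id)
------------+------------
Engineering | 0          
Finance     | 2          
Legal       | 1          
Marketing   | 3          
Sales       | 1          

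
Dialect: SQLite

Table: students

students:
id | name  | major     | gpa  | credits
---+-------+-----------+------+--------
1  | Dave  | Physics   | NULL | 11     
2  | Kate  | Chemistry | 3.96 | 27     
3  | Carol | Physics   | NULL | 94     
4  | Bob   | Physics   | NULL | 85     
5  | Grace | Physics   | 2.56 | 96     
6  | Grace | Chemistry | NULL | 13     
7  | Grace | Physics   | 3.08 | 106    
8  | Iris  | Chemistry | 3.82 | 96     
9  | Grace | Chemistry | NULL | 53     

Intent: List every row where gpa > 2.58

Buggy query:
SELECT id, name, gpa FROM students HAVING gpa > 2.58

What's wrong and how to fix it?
Bug: This is a non-aggregate query (no GROUP BY, no aggregates), so in SQLite the HAVING clause is invalid here; a row-level condition belongs in WHERE

Fix: Replace HAVING with WHERE since the condition applies to individual rows

Corrected query:
SELECT id, name, gpa FROM students WHERE gpa > 2.58

Result:
id | name  | gpa 
---+-------+-----
2  | Kate  | 3.96
7  | Grace | 3.08
8  | Iris  | 3.82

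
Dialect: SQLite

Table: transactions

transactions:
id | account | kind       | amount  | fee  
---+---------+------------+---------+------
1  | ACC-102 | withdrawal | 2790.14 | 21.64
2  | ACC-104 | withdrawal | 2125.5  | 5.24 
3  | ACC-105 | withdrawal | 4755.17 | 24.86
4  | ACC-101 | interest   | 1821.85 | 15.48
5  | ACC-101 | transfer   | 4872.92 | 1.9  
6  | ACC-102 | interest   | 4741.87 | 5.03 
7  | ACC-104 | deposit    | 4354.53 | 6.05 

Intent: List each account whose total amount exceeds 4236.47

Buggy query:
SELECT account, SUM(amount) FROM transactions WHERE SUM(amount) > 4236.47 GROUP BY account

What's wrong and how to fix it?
Bug: Aggregate functions cannot appear in a WHERE clause

Fix: Move the aggregate condition to a HAVING clause

Corrected query:
SELECT account, SUM(amount) FROM transactions GROUP BY account HAVING SUM(amount) > 4236.47

Result:
account | SUM(amount)
--------+------------
ACC-101 | 6694.77    
ACC-102 | 7532.01    
ACC-104 | 6480.03    
ACC-105 | 4755.17    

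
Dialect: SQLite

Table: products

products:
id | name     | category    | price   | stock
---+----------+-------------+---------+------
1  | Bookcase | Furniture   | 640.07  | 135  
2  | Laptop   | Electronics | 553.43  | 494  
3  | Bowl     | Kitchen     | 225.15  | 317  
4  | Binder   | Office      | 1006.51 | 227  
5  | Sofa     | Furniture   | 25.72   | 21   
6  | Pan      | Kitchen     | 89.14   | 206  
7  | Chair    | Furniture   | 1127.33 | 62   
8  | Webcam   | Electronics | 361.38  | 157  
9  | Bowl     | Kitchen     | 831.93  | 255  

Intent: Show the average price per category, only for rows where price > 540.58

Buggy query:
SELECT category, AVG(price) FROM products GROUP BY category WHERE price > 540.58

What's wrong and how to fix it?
Bug: WHERE cannot follow GROUP BY

Fix: Place WHERE between FROM and GROUP BY

Corrected query:
SELECT category, AVG(price) FROM products WHERE price > 540.58 GROUP BY category

Result:
category    | AVG(price)
------------+-----------
Electronics | 553.43    
Furniture   | 883.7     
Kitchen     | 831.93    
Office      | 1006.51   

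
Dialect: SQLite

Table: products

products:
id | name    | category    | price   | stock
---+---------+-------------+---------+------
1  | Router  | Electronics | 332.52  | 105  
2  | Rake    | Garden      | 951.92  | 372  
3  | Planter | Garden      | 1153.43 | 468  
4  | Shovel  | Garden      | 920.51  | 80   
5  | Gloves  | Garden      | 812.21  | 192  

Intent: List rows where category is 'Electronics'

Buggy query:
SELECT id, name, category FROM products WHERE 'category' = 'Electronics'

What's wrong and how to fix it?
Bug: 'category' in single quotes is a string literal, not the column; the comparison is literal-vs-literal and never true

Fix: Reference the column as category without single quotes

Corrected query:
SELECT id, name, category FROM products WHERE category = 'Electronics'

Result:
id | name   | category   
---+--------+------------
1  | Router | Electronics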